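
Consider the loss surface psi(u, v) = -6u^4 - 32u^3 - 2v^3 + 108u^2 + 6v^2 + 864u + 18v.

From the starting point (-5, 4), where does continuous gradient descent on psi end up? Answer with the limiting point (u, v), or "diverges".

psi is separable, so gradient descent decouples: u follows -∂psi/∂u, v follows -∂psi/∂v.
∂psi/∂u = -24(u - 3)(u + 3)(u + 4); at u=-5 this is 384, so u decreases.
∂psi/∂v = -6(v - 3)(v + 1); at v=4 this is -30, so v increases.
The u-coordinate has no critical point in that direction and runs off to infinity.

diverges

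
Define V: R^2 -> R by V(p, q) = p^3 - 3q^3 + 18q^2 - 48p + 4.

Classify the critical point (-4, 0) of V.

The mixed partial ∂²V/∂p∂q is 0, so the Hessian at any point is diag(V_pp, V_qq) = diag(6p, 18(-q + 2)).
At (-4, 0): H = diag(-24, 36).
The eigenvalues have opposite signs, so H is indefinite: a saddle point.

saddle point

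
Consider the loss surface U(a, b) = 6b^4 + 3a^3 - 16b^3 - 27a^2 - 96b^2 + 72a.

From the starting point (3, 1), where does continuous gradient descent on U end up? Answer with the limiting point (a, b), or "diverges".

U is separable, so gradient descent decouples: a follows -∂U/∂a, b follows -∂U/∂b.
∂U/∂a = 9(a - 4)(a - 2); at a=3 this is -9, so a increases.
∂U/∂b = 24b(b - 4)(b + 2); at b=1 this is -216, so b increases.
a converges to its nearest critical value 4 (a local min of the a-part); b converges to 4. The iterate converges to (4, 4).

(4, 4)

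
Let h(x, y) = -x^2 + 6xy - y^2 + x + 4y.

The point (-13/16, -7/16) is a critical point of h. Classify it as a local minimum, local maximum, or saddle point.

saddle point

The Hessian of h is constant: H = [[-2, 6], [6, -2]].
det(H) = (-2)·(-2) − 6² = -32.
Since det(H) < 0, H is indefinite and the critical point is a saddle point.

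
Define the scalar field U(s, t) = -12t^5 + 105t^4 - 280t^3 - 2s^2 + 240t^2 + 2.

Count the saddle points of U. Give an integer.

2

U separates as a function of s plus a function of t, so ∇U=0 decouples.
∂U/∂s = -4s = 0 at s ∈ {0}; ∂U/∂t = -60t(t - 4)(t - 2)(t - 1) = 0 at t ∈ {0, 1, 2, 4}.
The Hessian is diagonal: diag(U_ss, U_tt). Second derivatives: U_ss(0)=-4; U_tt(0)=480, U_tt(1)=-180, U_tt(2)=240, U_tt(4)=-1440.
Saddle points occur where the two diagonal entries have opposite signs: (0, 0), (0, 2). Count: 2.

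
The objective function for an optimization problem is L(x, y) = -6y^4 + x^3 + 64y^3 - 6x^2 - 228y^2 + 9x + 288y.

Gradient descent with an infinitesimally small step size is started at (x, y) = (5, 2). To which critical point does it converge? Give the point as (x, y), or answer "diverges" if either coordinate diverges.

(3, 3)

L is separable, so gradient descent decouples: x follows -∂L/∂x, y follows -∂L/∂y.
∂L/∂x = 3(x - 3)(x - 1); at x=5 this is 24, so x decreases.
∂L/∂y = -24(y - 4)(y - 3)(y - 1); at y=2 this is -48, so y increases.
x converges to its nearest critical value 3 (a local min of the x-part); y converges to 3. The iterate converges to (3, 3).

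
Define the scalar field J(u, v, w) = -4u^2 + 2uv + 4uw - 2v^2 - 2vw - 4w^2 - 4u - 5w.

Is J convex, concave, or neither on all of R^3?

concave

J is quadratic, so its Hessian is the constant matrix H = [[-8, 2, 4], [2, -4, -2], [4, -2, -8]].
Leading principal minors: -8, 28, -160.
Signs alternate −, +, − ⇒ H ≺ 0 ⇒ concave.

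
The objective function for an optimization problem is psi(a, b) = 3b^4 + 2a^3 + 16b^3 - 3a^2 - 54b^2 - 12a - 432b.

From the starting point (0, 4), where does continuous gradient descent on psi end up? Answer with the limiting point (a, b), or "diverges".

(2, 3)

psi is separable, so gradient descent decouples: a follows -∂psi/∂a, b follows -∂psi/∂b.
∂psi/∂a = 6(a - 2)(a + 1); at a=0 this is -12, so a increases.
∂psi/∂b = 12(b - 3)(b + 3)(b + 4); at b=4 this is 672, so b decreases.
a converges to its nearest critical value 2 (a local min of the a-part); b converges to 3. The iterate converges to (2, 3).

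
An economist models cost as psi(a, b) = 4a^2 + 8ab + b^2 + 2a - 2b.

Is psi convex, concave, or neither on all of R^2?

neither

psi is quadratic, so its Hessian is the constant matrix H = [[8, 8], [8, 2]].
det(H) = -48, tr(H) = 10.
det(H) < 0, so H is indefinite: neither convex nor concave.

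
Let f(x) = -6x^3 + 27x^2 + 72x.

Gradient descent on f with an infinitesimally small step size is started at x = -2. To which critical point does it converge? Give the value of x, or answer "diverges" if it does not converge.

f'(x) = -18(x - 4)(x + 1), so f'(-2) = -108.
Gradient descent moves in the -f' direction, i.e. x is increasing.
The nearest critical point in that direction is x = -1, where f'' = 90 > 0 (a local minimum). The iterate converges there.

-1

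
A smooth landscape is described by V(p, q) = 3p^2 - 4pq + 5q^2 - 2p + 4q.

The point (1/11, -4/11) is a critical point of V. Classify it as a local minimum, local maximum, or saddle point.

The Hessian of V is constant: H = [[6, -4], [-4, 10]].
det(H) = 6·10 − (-4)² = 44.
det(H) > 0 and tr(H) = 16 > 0, so H is positive definite and the point is a local minimum.

local minimum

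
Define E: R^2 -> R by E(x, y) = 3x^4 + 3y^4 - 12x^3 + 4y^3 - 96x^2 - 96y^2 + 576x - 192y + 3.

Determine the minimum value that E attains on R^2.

E(x,y) separates as P(x) + Q(y) + 3, so its minimum is min P + min Q + 3.
P'(x) = 12(x - 4)(x - 3)(x + 4) vanishes at x ∈ {-4, 3, 4}; Q'(y) = 12(y - 4)(y + 1)(y + 4) vanishes at y ∈ {-4, -1, 4}.
Local minima of P (where P''>0): P(-4)=-2304, P(4)=768. Local minima of Q: Q(-4)=-256, Q(4)=-1280.
So the global minimum of E is P(-4) + Q(4) + 3 = -2304 − 1280 + 3 = -3581, attained at (-4, 4).

-3581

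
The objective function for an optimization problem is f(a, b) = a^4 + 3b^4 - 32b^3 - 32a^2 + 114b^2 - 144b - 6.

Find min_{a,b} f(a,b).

-321

f(a,b) separates as P(a) + Q(b) − 6, so its minimum is min P + min Q − 6.
P'(a) = 4a(a - 4)(a + 4) vanishes at a ∈ {-4, 0, 4}; Q'(b) = 12(b - 4)(b - 3)(b - 1) vanishes at b ∈ {1, 3, 4}.
Local minima of P (where P''>0): P(-4)=-256, P(4)=-256. Local minima of Q: Q(1)=-59, Q(4)=-32.
So the global minimum of f is P(-4) + Q(1) − 6 = -256 − 59 − 6 = -321, attained at (-4, 1).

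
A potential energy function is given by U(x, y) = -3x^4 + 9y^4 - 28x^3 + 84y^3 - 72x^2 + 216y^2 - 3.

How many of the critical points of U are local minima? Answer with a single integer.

U separates as a function of x plus a function of y, so ∇U=0 decouples.
∂U/∂x = -12x(x + 3)(x + 4) = 0 at x ∈ {-4, -3, 0}; ∂U/∂y = 36y(y + 3)(y + 4) = 0 at y ∈ {-4, -3, 0}.
The Hessian is diagonal: diag(U_xx, U_yy). Second derivatives: U_xx(-4)=-48, U_xx(-3)=36, U_xx(0)=-144; U_yy(-4)=144, U_yy(-3)=-108, U_yy(0)=432.
Local minima occur where both diagonal entries positive: (-3, -4), (-3, 0). Count: 2.

2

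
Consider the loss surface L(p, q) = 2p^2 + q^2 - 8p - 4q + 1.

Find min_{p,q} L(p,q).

L(p,q) separates as A(p) + B(q) + 1, so its minimum is min A + min B + 1.
A'(p) = 4p - 8 vanishes at p ∈ {2}; B'(q) = 2q - 4 vanishes at q ∈ {2}.
Local minima of A (where A''>0): A(2)=-8. Local minima of B: B(2)=-4.
So the global minimum of L is A(2) + B(2) + 1 = -8 − 4 + 1 = -11, attained at (2, 2).

-11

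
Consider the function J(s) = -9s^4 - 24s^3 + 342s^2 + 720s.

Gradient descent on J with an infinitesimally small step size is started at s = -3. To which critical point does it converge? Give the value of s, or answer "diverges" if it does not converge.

J'(s) = -36(s - 4)(s + 1)(s + 5), so J'(-3) = -1008.
Gradient descent moves in the -J' direction, i.e. s is increasing.
The nearest critical point in that direction is s = -1, where J'' = 720 > 0 (a local minimum). The iterate converges there.

-1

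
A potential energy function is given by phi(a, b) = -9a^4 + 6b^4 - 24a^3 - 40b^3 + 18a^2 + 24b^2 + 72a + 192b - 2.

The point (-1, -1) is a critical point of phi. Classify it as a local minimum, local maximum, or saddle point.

The mixed partial ∂²phi/∂a∂b is 0, so the Hessian at any point is diag(phi_aa, phi_bb) = diag(36(-3a^2 - 4a + 1), 24(3b^2 - 10b + 2)).
At (-1, -1): H = diag(72, 360).
Both eigenvalues are positive, so H is positive definite: a local minimum.

local minimum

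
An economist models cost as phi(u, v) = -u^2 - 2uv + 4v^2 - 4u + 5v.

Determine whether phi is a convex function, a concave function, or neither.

phi is quadratic, so its Hessian is the constant matrix H = [[-2, -2], [-2, 8]].
det(H) = -20, tr(H) = 6.
det(H) < 0, so H is indefinite: neither convex nor concave.

neither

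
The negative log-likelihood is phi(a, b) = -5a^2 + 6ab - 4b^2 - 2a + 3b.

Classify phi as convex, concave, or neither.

phi is quadratic, so its Hessian is the constant matrix H = [[-10, 6], [6, -8]].
det(H) = 44, tr(H) = -18.
det(H) > 0 and tr(H) < 0, so H is negative definite everywhere: concave.

concave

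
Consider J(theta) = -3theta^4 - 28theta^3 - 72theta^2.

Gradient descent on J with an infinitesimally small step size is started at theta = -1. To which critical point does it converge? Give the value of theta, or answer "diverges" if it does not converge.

J'(theta) = -12theta(theta + 3)(theta + 4), so J'(-1) = 72.
Gradient descent moves in the -J' direction, i.e. theta is decreasing.
The nearest critical point in that direction is theta = -3, where J'' = 36 > 0 (a local minimum). The iterate converges there.

-3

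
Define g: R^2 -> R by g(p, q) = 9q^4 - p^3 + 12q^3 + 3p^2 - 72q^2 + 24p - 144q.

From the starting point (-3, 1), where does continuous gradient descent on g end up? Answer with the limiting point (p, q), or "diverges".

g is separable, so gradient descent decouples: p follows -∂g/∂p, q follows -∂g/∂q.
∂g/∂p = -3(p - 4)(p + 2); at p=-3 this is -21, so p increases.
∂g/∂q = 36(q - 2)(q + 1)(q + 2); at q=1 this is -216, so q increases.
p converges to its nearest critical value -2 (a local min of the p-part); q converges to 2. The iterate converges to (-2, 2).

(-2, 2)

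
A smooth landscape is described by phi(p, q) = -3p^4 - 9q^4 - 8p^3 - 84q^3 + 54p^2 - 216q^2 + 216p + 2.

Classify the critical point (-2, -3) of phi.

local minimum

The mixed partial ∂²phi/∂p∂q is 0, so the Hessian at any point is diag(phi_pp, phi_qq) = diag(12(-3p^2 - 4p + 9), -36(3q^2 + 14q + 12)).
At (-2, -3): H = diag(60, 108).
Both eigenvalues are positive, so H is positive definite: a local minimum.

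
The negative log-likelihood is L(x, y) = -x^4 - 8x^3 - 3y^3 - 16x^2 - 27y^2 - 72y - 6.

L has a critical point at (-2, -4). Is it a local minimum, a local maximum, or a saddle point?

local minimum

The mixed partial ∂²L/∂x∂y is 0, so the Hessian at any point is diag(L_xx, L_yy) = diag(-4(3x^2 + 12x + 8), -18(y + 3)).
At (-2, -4): H = diag(16, 18).
Both eigenvalues are positive, so H is positive definite: a local minimum.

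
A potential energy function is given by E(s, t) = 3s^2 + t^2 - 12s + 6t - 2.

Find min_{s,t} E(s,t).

E(s,t) separates as P(s) + Q(t) − 2, so its minimum is min P + min Q − 2.
P'(s) = 6s - 12 vanishes at s ∈ {2}; Q'(t) = 2(t + 3) vanishes at t ∈ {-3}.
Local minima of P (where P''>0): P(2)=-12. Local minima of Q: Q(-3)=-9.
So the global minimum of E is P(2) + Q(-3) − 2 = -12 − 9 − 2 = -23, attained at (2, -3).

-23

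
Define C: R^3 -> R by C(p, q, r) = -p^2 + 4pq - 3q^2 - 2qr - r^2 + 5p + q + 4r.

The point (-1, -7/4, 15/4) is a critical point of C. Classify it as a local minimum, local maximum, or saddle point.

The Hessian is constant: H = [[-2, 4, 0], [4, -6, -2], [0, -2, -2]].
Leading principal minors: Δ₁ = -2, Δ₂ = -4, Δ₃ = 16.
The minors fit neither the all-positive nor the alternating-sign pattern, so H is indefinite: a saddle point.

saddle point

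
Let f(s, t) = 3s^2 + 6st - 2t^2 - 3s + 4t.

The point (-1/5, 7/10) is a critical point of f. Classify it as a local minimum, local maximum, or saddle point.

saddle point

The Hessian of f is constant: H = [[6, 6], [6, -4]].
det(H) = 6·(-4) − 6² = -60.
Since det(H) < 0, H is indefinite and the critical point is a saddle point.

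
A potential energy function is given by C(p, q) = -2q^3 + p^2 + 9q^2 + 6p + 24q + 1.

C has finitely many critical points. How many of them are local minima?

C separates as a function of p plus a function of q, so ∇C=0 decouples.
∂C/∂p = 2(p + 3) = 0 at p ∈ {-3}; ∂C/∂q = -6(q - 4)(q + 1) = 0 at q ∈ {-1, 4}.
The Hessian is diagonal: diag(C_pp, C_qq). Second derivatives: C_pp(-3)=2; C_qq(-1)=30, C_qq(4)=-30.
Local minima occur where both diagonal entries positive: (-3, -1). Count: 1.

1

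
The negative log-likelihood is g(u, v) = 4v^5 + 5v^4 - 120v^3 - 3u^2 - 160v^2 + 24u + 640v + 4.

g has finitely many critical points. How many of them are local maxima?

2

g separates as a function of u plus a function of v, so ∇g=0 decouples.
∂g/∂u = -6(u - 4) = 0 at u ∈ {4}; ∂g/∂v = 20(v - 4)(v - 1)(v + 2)(v + 4) = 0 at v ∈ {-4, -2, 1, 4}.
The Hessian is diagonal: diag(g_uu, g_vv). Second derivatives: g_uu(4)=-6; g_vv(-4)=-1600, g_vv(-2)=720, g_vv(1)=-900, g_vv(4)=2880.
Local maxima occur where both diagonal entries negative: (4, -4), (4, 1). Count: 2.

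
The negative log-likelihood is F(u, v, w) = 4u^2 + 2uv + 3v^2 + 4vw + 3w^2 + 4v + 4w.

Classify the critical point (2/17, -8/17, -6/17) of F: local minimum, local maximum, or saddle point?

The Hessian is constant: H = [[8, 2, 0], [2, 6, 4], [0, 4, 6]].
Leading principal minors: Δ₁ = 8, Δ₂ = 44, Δ₃ = 136.
All leading minors are positive, so H is positive definite: a local minimum.

local minimum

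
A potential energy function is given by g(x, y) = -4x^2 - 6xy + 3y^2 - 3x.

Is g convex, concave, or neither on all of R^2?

g is quadratic, so its Hessian is the constant matrix H = [[-8, -6], [-6, 6]].
det(H) = -84, tr(H) = -2.
det(H) < 0, so H is indefinite: neither convex nor concave.

neither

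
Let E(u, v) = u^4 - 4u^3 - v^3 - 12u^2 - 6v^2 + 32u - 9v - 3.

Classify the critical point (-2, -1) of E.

saddle point

The mixed partial ∂²E/∂u∂v is 0, so the Hessian at any point is diag(E_uu, E_vv) = diag(12(u^2 - 2u - 2), -6(v + 2)).
At (-2, -1): H = diag(72, -6).
The eigenvalues have opposite signs, so H is indefinite: a saddle point.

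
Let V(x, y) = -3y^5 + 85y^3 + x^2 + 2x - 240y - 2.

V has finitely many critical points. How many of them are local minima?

2

V separates as a function of x plus a function of y, so ∇V=0 decouples.
∂V/∂x = 2(x + 1) = 0 at x ∈ {-1}; ∂V/∂y = -15(y - 4)(y - 1)(y + 1)(y + 4) = 0 at y ∈ {-4, -1, 1, 4}.
The Hessian is diagonal: diag(V_xx, V_yy). Second derivatives: V_xx(-1)=2; V_yy(-4)=1800, V_yy(-1)=-450, V_yy(1)=450, V_yy(4)=-1800.
Local minima occur where both diagonal entries positive: (-1, -4), (-1, 1). Count: 2.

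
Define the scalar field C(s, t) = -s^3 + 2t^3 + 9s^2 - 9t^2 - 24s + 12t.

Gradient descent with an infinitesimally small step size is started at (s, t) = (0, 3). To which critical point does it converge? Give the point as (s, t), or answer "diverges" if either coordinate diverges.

C is separable, so gradient descent decouples: s follows -∂C/∂s, t follows -∂C/∂t.
∂C/∂s = -3(s - 4)(s - 2); at s=0 this is -24, so s increases.
∂C/∂t = 6(t - 2)(t - 1); at t=3 this is 12, so t decreases.
s converges to its nearest critical value 2 (a local min of the s-part); t converges to 2. The iterate converges to (2, 2).

(2, 2)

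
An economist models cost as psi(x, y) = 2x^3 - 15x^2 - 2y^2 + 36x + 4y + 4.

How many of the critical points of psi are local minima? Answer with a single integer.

psi separates as a function of x plus a function of y, so ∇psi=0 decouples.
∂psi/∂x = 6(x - 3)(x - 2) = 0 at x ∈ {2, 3}; ∂psi/∂y = -4(y - 1) = 0 at y ∈ {1}.
The Hessian is diagonal: diag(psi_xx, psi_yy). Second derivatives: psi_xx(2)=-6, psi_xx(3)=6; psi_yy(1)=-4.
Local minima occur where both diagonal entries positive: none. Count: 0.

0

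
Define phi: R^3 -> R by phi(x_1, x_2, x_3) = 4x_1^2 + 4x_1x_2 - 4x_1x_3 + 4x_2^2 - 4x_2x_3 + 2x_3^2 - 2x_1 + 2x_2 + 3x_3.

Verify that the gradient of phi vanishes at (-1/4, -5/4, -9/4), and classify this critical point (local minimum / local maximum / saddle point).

local minimum

∇phi = (8x_1 + 4x_2 - 4x_3 - 2, 4x_1 + 8x_2 - 4x_3 + 2, -4x_1 - 4x_2 + 4x_3 + 3); substituting (-1/4, -5/4, -9/4) gives ∇phi = (0, 0, 0), so (-1/4, -5/4, -9/4) is indeed a critical point.
The Hessian is constant: H = [[8, 4, -4], [4, 8, -4], [-4, -4, 4]].
Leading principal minors: Δ₁ = 8, Δ₂ = 48, Δ₃ = 64.
All leading minors are positive, so H is positive definite: a local minimum.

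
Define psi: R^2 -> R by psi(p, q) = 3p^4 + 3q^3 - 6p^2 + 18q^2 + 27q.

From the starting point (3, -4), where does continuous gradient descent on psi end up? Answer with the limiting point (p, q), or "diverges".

diverges

psi is separable, so gradient descent decouples: p follows -∂psi/∂p, q follows -∂psi/∂q.
∂psi/∂p = 12p(p - 1)(p + 1); at p=3 this is 288, so p decreases.
∂psi/∂q = 9(q + 1)(q + 3); at q=-4 this is 27, so q decreases.
The q-coordinate has no critical point in that direction and runs off to infinity.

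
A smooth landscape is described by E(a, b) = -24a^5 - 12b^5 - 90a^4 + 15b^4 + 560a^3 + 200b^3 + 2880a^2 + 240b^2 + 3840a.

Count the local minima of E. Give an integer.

E separates as a function of a plus a function of b, so ∇E=0 decouples.
∂E/∂a = -120(a - 4)(a + 1)(a + 2)(a + 4) = 0 at a ∈ {-4, -2, -1, 4}; ∂E/∂b = -60b(b - 4)(b + 1)(b + 2) = 0 at b ∈ {-2, -1, 0, 4}.
The Hessian is diagonal: diag(E_aa, E_bb). Second derivatives: E_aa(-4)=5760, E_aa(-2)=-1440, E_aa(-1)=1800, E_aa(4)=-28800; E_bb(-2)=720, E_bb(-1)=-300, E_bb(0)=480, E_bb(4)=-7200.
Local minima occur where both diagonal entries positive: (-4, -2), (-4, 0), (-1, -2), (-1, 0). Count: 4.

4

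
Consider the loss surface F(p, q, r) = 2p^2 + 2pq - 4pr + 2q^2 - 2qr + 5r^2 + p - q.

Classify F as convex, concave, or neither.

convex

F is quadratic, so its Hessian is the constant matrix H = [[4, 2, -4], [2, 4, -2], [-4, -2, 10]].
Leading principal minors: 4, 12, 72.
All positive ⇒ H ≻ 0 ⇒ convex.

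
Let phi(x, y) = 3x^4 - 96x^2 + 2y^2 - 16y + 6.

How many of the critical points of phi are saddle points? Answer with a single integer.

phi separates as a function of x plus a function of y, so ∇phi=0 decouples.
∂phi/∂x = 12x(x - 4)(x + 4) = 0 at x ∈ {-4, 0, 4}; ∂phi/∂y = 4(y - 4) = 0 at y ∈ {4}.
The Hessian is diagonal: diag(phi_xx, phi_yy). Second derivatives: phi_xx(-4)=384, phi_xx(0)=-192, phi_xx(4)=384; phi_yy(4)=4.
Saddle points occur where the two diagonal entries have opposite signs: (0, 4). Count: 1.

1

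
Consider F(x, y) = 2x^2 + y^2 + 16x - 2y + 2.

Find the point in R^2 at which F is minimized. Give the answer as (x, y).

(-4, 1)

F(x,y) separates as P(x) + Q(y) + 2, so its minimum is min P + min Q + 2.
P'(x) = 4x + 16 vanishes at x ∈ {-4}; Q'(y) = 2y - 2 vanishes at y ∈ {1}.
Local minima of P (where P''>0): P(-4)=-32. Local minima of Q: Q(1)=-1.
So the global minimum of F is P(-4) + Q(1) + 2 = -32 − 1 + 2 = -31, attained at (-4, 1).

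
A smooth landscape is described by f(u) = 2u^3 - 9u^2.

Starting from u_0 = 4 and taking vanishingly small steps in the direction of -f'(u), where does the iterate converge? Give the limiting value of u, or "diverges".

3

f'(u) = 6u(u - 3), so f'(4) = 24.
Gradient descent moves in the -f' direction, i.e. u is decreasing.
The nearest critical point in that direction is u = 3, where f'' = 18 > 0 (a local minimum). The iterate converges there.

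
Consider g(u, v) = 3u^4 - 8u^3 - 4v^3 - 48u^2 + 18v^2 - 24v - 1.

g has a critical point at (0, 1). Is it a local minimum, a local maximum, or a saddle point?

saddle point

The mixed partial ∂²g/∂u∂v is 0, so the Hessian at any point is diag(g_uu, g_vv) = diag(12(3u^2 - 4u - 8), 12(-2v + 3)).
At (0, 1): H = diag(-96, 12).
The eigenvalues have opposite signs, so H is indefinite: a saddle point.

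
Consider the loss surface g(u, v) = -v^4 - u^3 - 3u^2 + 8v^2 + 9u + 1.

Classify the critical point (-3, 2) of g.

saddle point

The mixed partial ∂²g/∂u∂v is 0, so the Hessian at any point is diag(g_uu, g_vv) = diag(-6(u + 1), 4(-3v^2 + 4)).
At (-3, 2): H = diag(12, -32).
The eigenvalues have opposite signs, so H is indefinite: a saddle point.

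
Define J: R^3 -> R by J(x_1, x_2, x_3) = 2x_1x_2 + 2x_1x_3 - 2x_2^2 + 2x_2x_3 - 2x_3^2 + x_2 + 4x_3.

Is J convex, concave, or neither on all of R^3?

J is quadratic, so its Hessian is the constant matrix H = [[0, 2, 2], [2, -4, 2], [2, 2, -4]].
Leading principal minors: 0, -4, 48.
Neither pattern holds ⇒ H is indefinite ⇒ neither convex nor concave.

neither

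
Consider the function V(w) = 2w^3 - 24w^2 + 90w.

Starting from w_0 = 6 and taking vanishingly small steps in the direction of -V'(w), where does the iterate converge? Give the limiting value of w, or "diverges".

5

V'(w) = 6(w - 5)(w - 3), so V'(6) = 18.
Gradient descent moves in the -V' direction, i.e. w is decreasing.
The nearest critical point in that direction is w = 5, where V'' = 12 > 0 (a local minimum). The iterate converges there.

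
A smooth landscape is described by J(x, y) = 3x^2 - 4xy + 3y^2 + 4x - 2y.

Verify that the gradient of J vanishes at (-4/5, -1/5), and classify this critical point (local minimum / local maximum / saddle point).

local minimum

∇J = (6x - 4y + 4, -4x + 6y - 2); substituting (-4/5, -1/5) gives ∇J = (0, 0), so (-4/5, -1/5) is indeed a critical point.
The Hessian of J is constant: H = [[6, -4], [-4, 6]].
det(H) = 6·6 − (-4)² = 20.
det(H) > 0 and tr(H) = 12 > 0, so H is positive definite and the point is a local minimum.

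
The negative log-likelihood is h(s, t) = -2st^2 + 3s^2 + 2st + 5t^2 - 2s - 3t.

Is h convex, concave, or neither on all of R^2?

neither

The term -2st^2 is cubic, so the Hessian is not constant.
∂²h/∂t² = -4s + 10, which takes both signs as s varies (negative for sufficiently large s). A diagonal entry of the Hessian changing sign means the Hessian is neither positive- nor negative-semidefinite on all of R^2.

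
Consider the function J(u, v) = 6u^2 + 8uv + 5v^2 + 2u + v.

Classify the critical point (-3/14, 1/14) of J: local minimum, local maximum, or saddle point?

The Hessian of J is constant: H = [[12, 8], [8, 10]].
det(H) = 12·10 − 8² = 56.
det(H) > 0 and tr(H) = 22 > 0, so H is positive definite and the point is a local minimum.

local minimum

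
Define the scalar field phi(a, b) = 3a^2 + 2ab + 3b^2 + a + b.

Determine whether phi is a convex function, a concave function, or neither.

convex

phi is quadratic, so its Hessian is the constant matrix H = [[6, 2], [2, 6]].
det(H) = 32, tr(H) = 12.
det(H) > 0 and tr(H) > 0, so H is positive definite everywhere: convex.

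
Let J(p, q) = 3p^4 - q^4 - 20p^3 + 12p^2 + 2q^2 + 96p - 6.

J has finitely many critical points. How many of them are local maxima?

J separates as a function of p plus a function of q, so ∇J=0 decouples.
∂J/∂p = 12(p - 4)(p - 2)(p + 1) = 0 at p ∈ {-1, 2, 4}; ∂J/∂q = -4q(q - 1)(q + 1) = 0 at q ∈ {-1, 0, 1}.
The Hessian is diagonal: diag(J_pp, J_qq). Second derivatives: J_pp(-1)=180, J_pp(2)=-72, J_pp(4)=120; J_qq(-1)=-8, J_qq(0)=4, J_qq(1)=-8.
Local maxima occur where both diagonal entries negative: (2, -1), (2, 1). Count: 2.

2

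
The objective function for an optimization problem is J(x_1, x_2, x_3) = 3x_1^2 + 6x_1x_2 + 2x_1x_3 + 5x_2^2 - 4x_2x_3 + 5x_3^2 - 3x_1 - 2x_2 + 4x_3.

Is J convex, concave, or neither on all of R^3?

J is quadratic, so its Hessian is the constant matrix H = [[6, 6, 2], [6, 10, -4], [2, -4, 10]].
Leading principal minors: 6, 24, 8.
All positive ⇒ H ≻ 0 ⇒ convex.

convex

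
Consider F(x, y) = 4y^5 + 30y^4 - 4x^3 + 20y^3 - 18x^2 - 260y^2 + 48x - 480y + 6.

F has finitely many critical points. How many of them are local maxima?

F separates as a function of x plus a function of y, so ∇F=0 decouples.
∂F/∂x = -12(x - 1)(x + 4) = 0 at x ∈ {-4, 1}; ∂F/∂y = 20(y - 2)(y + 1)(y + 3)(y + 4) = 0 at y ∈ {-4, -3, -1, 2}.
The Hessian is diagonal: diag(F_xx, F_yy). Second derivatives: F_xx(-4)=60, F_xx(1)=-60; F_yy(-4)=-360, F_yy(-3)=200, F_yy(-1)=-360, F_yy(2)=1800.
Local maxima occur where both diagonal entries negative: (1, -4), (1, -1). Count: 2.

2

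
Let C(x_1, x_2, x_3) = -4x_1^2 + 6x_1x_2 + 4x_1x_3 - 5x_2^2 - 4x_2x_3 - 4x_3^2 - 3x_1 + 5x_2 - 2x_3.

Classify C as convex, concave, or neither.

C is quadratic, so its Hessian is the constant matrix H = [[-8, 6, 4], [6, -10, -4], [4, -4, -8]].
Leading principal minors: -8, 44, -256.
Signs alternate −, +, − ⇒ H ≺ 0 ⇒ concave.

concave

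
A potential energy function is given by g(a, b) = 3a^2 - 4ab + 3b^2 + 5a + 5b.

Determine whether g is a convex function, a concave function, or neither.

g is quadratic, so its Hessian is the constant matrix H = [[6, -4], [-4, 6]].
det(H) = 20, tr(H) = 12.
det(H) > 0 and tr(H) > 0, so H is positive definite everywhere: convex.

convex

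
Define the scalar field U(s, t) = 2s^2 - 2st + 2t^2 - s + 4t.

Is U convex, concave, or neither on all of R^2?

U is quadratic, so its Hessian is the constant matrix H = [[4, -2], [-2, 4]].
det(H) = 12, tr(H) = 8.
det(H) > 0 and tr(H) > 0, so H is positive definite everywhere: convex.

convex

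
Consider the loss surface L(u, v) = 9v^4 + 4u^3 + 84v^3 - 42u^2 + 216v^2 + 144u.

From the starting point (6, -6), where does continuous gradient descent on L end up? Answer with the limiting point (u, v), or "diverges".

(4, -4)

L is separable, so gradient descent decouples: u follows -∂L/∂u, v follows -∂L/∂v.
∂L/∂u = 12(u - 4)(u - 3); at u=6 this is 72, so u decreases.
∂L/∂v = 36v(v + 3)(v + 4); at v=-6 this is -1296, so v increases.
u converges to its nearest critical value 4 (a local min of the u-part); v converges to -4. The iterate converges to (4, -4).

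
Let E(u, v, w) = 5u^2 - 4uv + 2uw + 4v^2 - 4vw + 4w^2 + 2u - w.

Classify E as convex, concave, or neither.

E is quadratic, so its Hessian is the constant matrix H = [[10, -4, 2], [-4, 8, -4], [2, -4, 8]].
Leading principal minors: 10, 64, 384.
All positive ⇒ H ≻ 0 ⇒ convex.

convex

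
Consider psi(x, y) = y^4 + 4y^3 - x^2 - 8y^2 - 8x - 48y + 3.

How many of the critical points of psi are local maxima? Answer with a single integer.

psi separates as a function of x plus a function of y, so ∇psi=0 decouples.
∂psi/∂x = -2(x + 4) = 0 at x ∈ {-4}; ∂psi/∂y = 4(y - 2)(y + 2)(y + 3) = 0 at y ∈ {-3, -2, 2}.
The Hessian is diagonal: diag(psi_xx, psi_yy). Second derivatives: psi_xx(-4)=-2; psi_yy(-3)=20, psi_yy(-2)=-16, psi_yy(2)=80.
Local maxima occur where both diagonal entries negative: (-4, -2). Count: 1.

1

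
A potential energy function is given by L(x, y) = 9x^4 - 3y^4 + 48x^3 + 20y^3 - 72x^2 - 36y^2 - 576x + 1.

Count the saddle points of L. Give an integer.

5

L separates as a function of x plus a function of y, so ∇L=0 decouples.
∂L/∂x = 36(x - 2)(x + 2)(x + 4) = 0 at x ∈ {-4, -2, 2}; ∂L/∂y = -12y(y - 3)(y - 2) = 0 at y ∈ {0, 2, 3}.
The Hessian is diagonal: diag(L_xx, L_yy). Second derivatives: L_xx(-4)=432, L_xx(-2)=-288, L_xx(2)=864; L_yy(0)=-72, L_yy(2)=24, L_yy(3)=-36.
Saddle points occur where the two diagonal entries have opposite signs: (-4, 0), (-4, 3), (-2, 2), (2, 0), (2, 3). Count: 5.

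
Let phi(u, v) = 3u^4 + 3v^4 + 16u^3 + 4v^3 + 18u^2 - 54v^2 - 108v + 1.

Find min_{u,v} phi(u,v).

-485

phi(u,v) separates as P(u) + Q(v) + 1, so its minimum is min P + min Q + 1.
P'(u) = 12u(u + 1)(u + 3) vanishes at u ∈ {-3, -1, 0}; Q'(v) = 12(v - 3)(v + 1)(v + 3) vanishes at v ∈ {-3, -1, 3}.
Local minima of P (where P''>0): P(-3)=-27, P(0)=0. Local minima of Q: Q(-3)=-27, Q(3)=-459.
So the global minimum of phi is P(-3) + Q(3) + 1 = -27 − 459 + 1 = -485, attained at (-3, 3).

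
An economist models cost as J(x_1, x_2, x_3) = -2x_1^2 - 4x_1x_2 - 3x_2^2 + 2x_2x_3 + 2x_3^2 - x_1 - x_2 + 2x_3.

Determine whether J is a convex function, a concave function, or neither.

neither

J is quadratic, so its Hessian is the constant matrix H = [[-4, -4, 0], [-4, -6, 2], [0, 2, 4]].
Leading principal minors: -4, 8, 48.
Neither pattern holds ⇒ H is indefinite ⇒ neither convex nor concave.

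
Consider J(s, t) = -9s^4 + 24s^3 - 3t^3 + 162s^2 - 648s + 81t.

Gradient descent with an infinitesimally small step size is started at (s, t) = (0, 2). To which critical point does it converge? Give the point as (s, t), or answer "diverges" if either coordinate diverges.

J is separable, so gradient descent decouples: s follows -∂J/∂s, t follows -∂J/∂t.
∂J/∂s = -36(s - 3)(s - 2)(s + 3); at s=0 this is -648, so s increases.
∂J/∂t = -9(t - 3)(t + 3); at t=2 this is 45, so t decreases.
s converges to its nearest critical value 2 (a local min of the s-part); t converges to -3. The iterate converges to (2, -3).

(2, -3)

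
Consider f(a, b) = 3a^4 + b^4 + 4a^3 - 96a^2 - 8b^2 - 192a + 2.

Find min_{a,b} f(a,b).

-1294

f(a,b) separates as P(a) + Q(b) + 2, so its minimum is min P + min Q + 2.
P'(a) = 12(a - 4)(a + 1)(a + 4) vanishes at a ∈ {-4, -1, 4}; Q'(b) = 4b(b - 2)(b + 2) vanishes at b ∈ {-2, 0, 2}.
Local minima of P (where P''>0): P(-4)=-256, P(4)=-1280. Local minima of Q: Q(-2)=-16, Q(2)=-16.
So the global minimum of f is P(4) + Q(-2) + 2 = -1280 − 16 + 2 = -1294, attained at (4, -2).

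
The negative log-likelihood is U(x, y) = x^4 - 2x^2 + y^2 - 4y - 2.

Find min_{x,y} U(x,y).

U(x,y) separates as P(x) + Q(y) − 2, so its minimum is min P + min Q − 2.
P'(x) = 4x(x - 1)(x + 1) vanishes at x ∈ {-1, 0, 1}; Q'(y) = 2y - 4 vanishes at y ∈ {2}.
Local minima of P (where P''>0): P(-1)=-1, P(1)=-1. Local minima of Q: Q(2)=-4.
So the global minimum of U is P(-1) + Q(2) − 2 = -1 − 4 − 2 = -7, attained at (-1, 2).

-7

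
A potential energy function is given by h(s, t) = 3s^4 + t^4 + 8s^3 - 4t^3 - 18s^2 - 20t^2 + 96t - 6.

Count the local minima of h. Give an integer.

4

h separates as a function of s plus a function of t, so ∇h=0 decouples.
∂h/∂s = 12s(s - 1)(s + 3) = 0 at s ∈ {-3, 0, 1}; ∂h/∂t = 4(t - 4)(t - 2)(t + 3) = 0 at t ∈ {-3, 2, 4}.
The Hessian is diagonal: diag(h_ss, h_tt). Second derivatives: h_ss(-3)=144, h_ss(0)=-36, h_ss(1)=48; h_tt(-3)=140, h_tt(2)=-40, h_tt(4)=56.
Local minima occur where both diagonal entries positive: (-3, -3), (-3, 4), (1, -3), (1, 4). Count: 4.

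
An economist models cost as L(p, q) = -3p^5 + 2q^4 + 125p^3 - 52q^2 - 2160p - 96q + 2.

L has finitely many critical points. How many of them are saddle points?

6

L separates as a function of p plus a function of q, so ∇L=0 decouples.
∂L/∂p = -15(p - 4)(p - 3)(p + 3)(p + 4) = 0 at p ∈ {-4, -3, 3, 4}; ∂L/∂q = 8(q - 4)(q + 1)(q + 3) = 0 at q ∈ {-3, -1, 4}.
The Hessian is diagonal: diag(L_pp, L_qq). Second derivatives: L_pp(-4)=840, L_pp(-3)=-630, L_pp(3)=630, L_pp(4)=-840; L_qq(-3)=112, L_qq(-1)=-80, L_qq(4)=280.
Saddle points occur where the two diagonal entries have opposite signs: (-4, -1), (-3, -3), (-3, 4), (3, -1), (4, -3), (4, 4). Count: 6.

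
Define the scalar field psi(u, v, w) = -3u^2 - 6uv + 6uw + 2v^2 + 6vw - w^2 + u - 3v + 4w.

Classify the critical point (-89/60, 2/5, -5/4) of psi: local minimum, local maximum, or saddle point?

The Hessian is constant: H = [[-6, -6, 6], [-6, 4, 6], [6, 6, -2]].
Leading principal minors: Δ₁ = -6, Δ₂ = -60, Δ₃ = -240.
The minors fit neither the all-positive nor the alternating-sign pattern, so H is indefinite: a saddle point.

saddle point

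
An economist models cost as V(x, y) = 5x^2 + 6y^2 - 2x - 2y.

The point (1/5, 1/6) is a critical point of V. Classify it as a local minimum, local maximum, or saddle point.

local minimum

The Hessian of V is constant: H = [[10, 0], [0, 12]].
det(H) = 10·12 − 0² = 120.
det(H) > 0 and tr(H) = 22 > 0, so H is positive definite and the point is a local minimum.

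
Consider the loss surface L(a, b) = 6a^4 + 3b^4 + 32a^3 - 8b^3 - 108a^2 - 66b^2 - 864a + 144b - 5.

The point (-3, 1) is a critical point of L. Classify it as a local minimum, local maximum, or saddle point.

The mixed partial ∂²L/∂a∂b is 0, so the Hessian at any point is diag(L_aa, L_bb) = diag(24(3a^2 + 8a - 9), 12(3b^2 - 4b - 11)).
At (-3, 1): H = diag(-144, -144).
Both eigenvalues are negative, so H is negative definite: a local maximum.

local maximum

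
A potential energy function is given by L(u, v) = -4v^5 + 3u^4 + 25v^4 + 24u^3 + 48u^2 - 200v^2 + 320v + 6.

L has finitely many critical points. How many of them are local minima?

4

L separates as a function of u plus a function of v, so ∇L=0 decouples.
∂L/∂u = 12u(u + 2)(u + 4) = 0 at u ∈ {-4, -2, 0}; ∂L/∂v = -20(v - 4)(v - 2)(v - 1)(v + 2) = 0 at v ∈ {-2, 1, 2, 4}.
The Hessian is diagonal: diag(L_uu, L_vv). Second derivatives: L_uu(-4)=96, L_uu(-2)=-48, L_uu(0)=96; L_vv(-2)=1440, L_vv(1)=-180, L_vv(2)=160, L_vv(4)=-720.
Local minima occur where both diagonal entries positive: (-4, -2), (-4, 2), (0, -2), (0, 2). Count: 4.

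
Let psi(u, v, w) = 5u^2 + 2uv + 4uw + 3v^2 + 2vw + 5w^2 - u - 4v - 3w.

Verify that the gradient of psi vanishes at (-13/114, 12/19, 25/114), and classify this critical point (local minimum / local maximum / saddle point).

∇psi = (10u + 2v + 4w - 1, 2u + 6v + 2w - 4, 4u + 2v + 10w - 3); substituting (-13/114, 12/19, 25/114) gives ∇psi = (0, 0, 0), so (-13/114, 12/19, 25/114) is indeed a critical point.
The Hessian is constant: H = [[10, 2, 4], [2, 6, 2], [4, 2, 10]].
Leading principal minors: Δ₁ = 10, Δ₂ = 56, Δ₃ = 456.
All leading minors are positive, so H is positive definite: a local minimum.

local minimum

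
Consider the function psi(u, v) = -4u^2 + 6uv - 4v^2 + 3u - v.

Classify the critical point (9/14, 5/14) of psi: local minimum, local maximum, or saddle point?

local maximum

The Hessian of psi is constant: H = [[-8, 6], [6, -8]].
det(H) = (-8)·(-8) − 6² = 28.
det(H) > 0 and tr(H) = -16 < 0, so H is negative definite and the point is a local maximum.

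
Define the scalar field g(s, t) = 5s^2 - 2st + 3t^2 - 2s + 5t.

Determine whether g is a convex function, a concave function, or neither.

convex

g is quadratic, so its Hessian is the constant matrix H = [[10, -2], [-2, 6]].
det(H) = 56, tr(H) = 16.
det(H) > 0 and tr(H) > 0, so H is positive definite everywhere: convex.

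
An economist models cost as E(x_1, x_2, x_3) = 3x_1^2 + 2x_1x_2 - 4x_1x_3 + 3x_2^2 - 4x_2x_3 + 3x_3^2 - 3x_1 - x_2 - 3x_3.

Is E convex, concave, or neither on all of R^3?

convex

E is quadratic, so its Hessian is the constant matrix H = [[6, 2, -4], [2, 6, -4], [-4, -4, 6]].
Leading principal minors: 6, 32, 64.
All positive ⇒ H ≻ 0 ⇒ convex.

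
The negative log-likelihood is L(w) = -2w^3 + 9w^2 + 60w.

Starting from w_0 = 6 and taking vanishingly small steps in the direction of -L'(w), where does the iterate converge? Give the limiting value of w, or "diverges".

L'(w) = -6(w - 5)(w + 2), so L'(6) = -48.
Gradient descent moves in the -L' direction, i.e. w is increasing.
There is no critical point above w=6, and L' keeps the same sign, so the iterate runs off to +∞.

diverges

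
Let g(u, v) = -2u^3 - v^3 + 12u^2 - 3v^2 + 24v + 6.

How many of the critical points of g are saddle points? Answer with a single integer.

g separates as a function of u plus a function of v, so ∇g=0 decouples.
∂g/∂u = -6u(u - 4) = 0 at u ∈ {0, 4}; ∂g/∂v = -3(v - 2)(v + 4) = 0 at v ∈ {-4, 2}.
The Hessian is diagonal: diag(g_uu, g_vv). Second derivatives: g_uu(0)=24, g_uu(4)=-24; g_vv(-4)=18, g_vv(2)=-18.
Saddle points occur where the two diagonal entries have opposite signs: (0, 2), (4, -4). Count: 2.

2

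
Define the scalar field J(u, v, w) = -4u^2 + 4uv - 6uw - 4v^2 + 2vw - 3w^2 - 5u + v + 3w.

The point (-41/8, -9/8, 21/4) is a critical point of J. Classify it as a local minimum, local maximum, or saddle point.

The Hessian is constant: H = [[-8, 4, -6], [4, -8, 2], [-6, 2, -6]].
Leading principal minors: Δ₁ = -8, Δ₂ = 48, Δ₃ = -64.
The minors alternate sign starting negative (−, +, −), so H is negative definite: a local maximum.

local maximum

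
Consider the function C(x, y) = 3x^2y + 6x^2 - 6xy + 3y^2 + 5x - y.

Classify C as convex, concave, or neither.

neither

The term 3x^2y is cubic, so the Hessian is not constant.
∂²C/∂x² = 6y + 12, which takes both signs as y varies (negative for sufficiently negative y). A diagonal entry of the Hessian changing sign means the Hessian is neither positive- nor negative-semidefinite on all of R^2.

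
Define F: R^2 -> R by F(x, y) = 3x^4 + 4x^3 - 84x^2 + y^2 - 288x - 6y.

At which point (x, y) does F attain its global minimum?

(4, 3)

F(x,y) separates as P(x) + Q(y), so its minimum is min P + min Q.
P'(x) = 12(x - 4)(x + 2)(x + 3) vanishes at x ∈ {-3, -2, 4}; Q'(y) = 2y - 6 vanishes at y ∈ {3}.
Local minima of P (where P''>0): P(-3)=243, P(4)=-1472. Local minima of Q: Q(3)=-9.
So the global minimum of F is P(4) + Q(3) = -1472 − 9 = -1481, attained at (4, 3).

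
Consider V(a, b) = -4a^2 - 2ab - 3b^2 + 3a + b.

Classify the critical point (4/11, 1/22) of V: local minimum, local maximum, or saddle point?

The Hessian of V is constant: H = [[-8, -2], [-2, -6]].
det(H) = (-8)·(-6) − (-2)² = 44.
det(H) > 0 and tr(H) = -14 < 0, so H is negative definite and the point is a local maximum.

local maximum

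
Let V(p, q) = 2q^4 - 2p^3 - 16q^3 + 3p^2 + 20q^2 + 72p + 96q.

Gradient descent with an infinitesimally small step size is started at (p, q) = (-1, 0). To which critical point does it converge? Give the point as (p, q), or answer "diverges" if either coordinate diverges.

V is separable, so gradient descent decouples: p follows -∂V/∂p, q follows -∂V/∂q.
∂V/∂p = -6(p - 4)(p + 3); at p=-1 this is 60, so p decreases.
∂V/∂q = 8(q - 4)(q - 3)(q + 1); at q=0 this is 96, so q decreases.
p converges to its nearest critical value -3 (a local min of the p-part); q converges to -1. The iterate converges to (-3, -1).

(-3, -1)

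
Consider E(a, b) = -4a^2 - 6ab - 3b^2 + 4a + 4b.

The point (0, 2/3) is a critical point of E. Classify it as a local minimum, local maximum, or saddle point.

The Hessian of E is constant: H = [[-8, -6], [-6, -6]].
det(H) = (-8)·(-6) − (-6)² = 12.
det(H) > 0 and tr(H) = -14 < 0, so H is negative definite and the point is a local maximum.

local maximum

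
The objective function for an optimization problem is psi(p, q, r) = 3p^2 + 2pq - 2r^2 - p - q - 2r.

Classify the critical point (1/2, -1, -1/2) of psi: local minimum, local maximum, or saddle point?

The Hessian is constant: H = [[6, 2, 0], [2, 0, 0], [0, 0, -4]].
Leading principal minors: Δ₁ = 6, Δ₂ = -4, Δ₃ = 16.
The minors fit neither the all-positive nor the alternating-sign pattern, so H is indefinite: a saddle point.

saddle point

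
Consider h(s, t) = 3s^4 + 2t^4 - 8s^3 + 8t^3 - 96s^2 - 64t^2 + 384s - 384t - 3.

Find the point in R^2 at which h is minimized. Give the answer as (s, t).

(-4, 4)

h(s,t) separates as P(s) + Q(t) − 3, so its minimum is min P + min Q − 3.
P'(s) = 12(s - 4)(s - 2)(s + 4) vanishes at s ∈ {-4, 2, 4}; Q'(t) = 8(t - 4)(t + 3)(t + 4) vanishes at t ∈ {-4, -3, 4}.
Local minima of P (where P''>0): P(-4)=-1792, P(4)=256. Local minima of Q: Q(-4)=512, Q(4)=-1536.
So the global minimum of h is P(-4) + Q(4) − 3 = -1792 − 1536 − 3 = -3331, attained at (-4, 4).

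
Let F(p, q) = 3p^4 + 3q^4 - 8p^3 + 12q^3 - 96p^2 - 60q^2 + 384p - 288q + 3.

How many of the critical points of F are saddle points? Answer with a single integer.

4

F separates as a function of p plus a function of q, so ∇F=0 decouples.
∂F/∂p = 12(p - 4)(p - 2)(p + 4) = 0 at p ∈ {-4, 2, 4}; ∂F/∂q = 12(q - 3)(q + 2)(q + 4) = 0 at q ∈ {-4, -2, 3}.
The Hessian is diagonal: diag(F_pp, F_qq). Second derivatives: F_pp(-4)=576, F_pp(2)=-144, F_pp(4)=192; F_qq(-4)=168, F_qq(-2)=-120, F_qq(3)=420.
Saddle points occur where the two diagonal entries have opposite signs: (-4, -2), (2, -4), (2, 3), (4, -2). Count: 4.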